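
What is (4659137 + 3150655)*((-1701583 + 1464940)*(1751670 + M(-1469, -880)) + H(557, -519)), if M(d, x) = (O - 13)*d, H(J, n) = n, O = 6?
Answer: -3256322797567766016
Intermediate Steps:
M(d, x) = -7*d (M(d, x) = (6 - 13)*d = -7*d)
(4659137 + 3150655)*((-1701583 + 1464940)*(1751670 + M(-1469, -880)) + H(557, -519)) = (4659137 + 3150655)*((-1701583 + 1464940)*(1751670 - 7*(-1469)) - 519) = 7809792*(-236643*(1751670 + 10283) - 519) = 7809792*(-236643*1761953 - 519) = 7809792*(-416953843779 - 519) = 7809792*(-416953844298) = -3256322797567766016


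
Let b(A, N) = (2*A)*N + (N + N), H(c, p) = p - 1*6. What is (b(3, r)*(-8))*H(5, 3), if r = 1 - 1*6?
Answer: -960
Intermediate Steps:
r = -5 (r = 1 - 6 = -5)
H(c, p) = -6 + p (H(c, p) = p - 6 = -6 + p)
b(A, N) = 2*N + 2*A*N (b(A, N) = 2*A*N + 2*N = 2*N + 2*A*N)
(b(3, r)*(-8))*H(5, 3) = ((2*(-5)*(1 + 3))*(-8))*(-6 + 3) = ((2*(-5)*4)*(-8))*(-3) = -40*(-8)*(-3) = 320*(-3) = -960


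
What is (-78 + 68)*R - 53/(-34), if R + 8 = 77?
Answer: -23407/34 ≈ -688.44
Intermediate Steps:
R = 69 (R = -8 + 77 = 69)
(-78 + 68)*R - 53/(-34) = (-78 + 68)*69 - 53/(-34) = -10*69 - 53*(-1/34) = -690 + 53/34 = -23407/34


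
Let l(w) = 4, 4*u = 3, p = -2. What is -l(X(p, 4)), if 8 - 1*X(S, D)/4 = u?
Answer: -4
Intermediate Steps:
u = ¾ (u = (¼)*3 = ¾ ≈ 0.75000)
X(S, D) = 29 (X(S, D) = 32 - 4*¾ = 32 - 3 = 29)
-l(X(p, 4)) = -1*4 = -4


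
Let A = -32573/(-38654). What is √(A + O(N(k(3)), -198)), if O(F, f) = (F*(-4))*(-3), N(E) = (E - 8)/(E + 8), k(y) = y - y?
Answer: 5*I*√666820154/38654 ≈ 3.3403*I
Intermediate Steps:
k(y) = 0
N(E) = (-8 + E)/(8 + E)
O(F, f) = 12*F (O(F, f) = -4*F*(-3) = 12*F)
A = 32573/38654 (A = -32573*(-1/38654) = 32573/38654 ≈ 0.84268)
√(A + O(N(k(3)), -198)) = √(32573/38654 + 12*((-8 + 0)/(8 + 0))) = √(32573/38654 + 12*(-8/8)) = √(32573/38654 + 12*((⅛)*(-8))) = √(32573/38654 + 12*(-1)) = √(32573/38654 - 12) = √(-431275/38654) = 5*I*√666820154/38654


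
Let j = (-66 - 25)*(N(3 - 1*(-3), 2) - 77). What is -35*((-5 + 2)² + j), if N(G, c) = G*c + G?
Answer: -188230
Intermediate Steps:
N(G, c) = G + G*c
j = 5369 (j = (-66 - 25)*((3 - 1*(-3))*(1 + 2) - 77) = -91*((3 + 3)*3 - 77) = -91*(6*3 - 77) = -91*(18 - 77) = -91*(-59) = 5369)
-35*((-5 + 2)² + j) = -35*((-5 + 2)² + 5369) = -35*((-3)² + 5369) = -35*(9 + 5369) = -35*5378 = -188230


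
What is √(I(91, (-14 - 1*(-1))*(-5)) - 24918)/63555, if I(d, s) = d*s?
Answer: I*√19003/63555 ≈ 0.002169*I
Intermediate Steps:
√(I(91, (-14 - 1*(-1))*(-5)) - 24918)/63555 = √(91*((-14 - 1*(-1))*(-5)) - 24918)/63555 = √(91*((-14 + 1)*(-5)) - 24918)*(1/63555) = √(91*(-13*(-5)) - 24918)*(1/63555) = √(91*65 - 24918)*(1/63555) = √(5915 - 24918)*(1/63555) = √(-19003)*(1/63555) = (I*√19003)*(1/63555) = I*√19003/63555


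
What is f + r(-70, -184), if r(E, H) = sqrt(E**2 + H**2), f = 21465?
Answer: 21465 + 2*sqrt(9689) ≈ 21662.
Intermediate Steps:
f + r(-70, -184) = 21465 + sqrt((-70)**2 + (-184)**2) = 21465 + sqrt(4900 + 33856) = 21465 + sqrt(38756) = 21465 + 2*sqrt(9689)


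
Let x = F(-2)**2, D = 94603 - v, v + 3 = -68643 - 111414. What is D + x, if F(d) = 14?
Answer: 274859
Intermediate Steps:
v = -180060 (v = -3 + (-68643 - 111414) = -3 - 180057 = -180060)
D = 274663 (D = 94603 - 1*(-180060) = 94603 + 180060 = 274663)
x = 196 (x = 14**2 = 196)
D + x = 274663 + 196 = 274859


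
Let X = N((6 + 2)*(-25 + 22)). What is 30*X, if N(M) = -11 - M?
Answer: 390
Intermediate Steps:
X = 13 (X = -11 - (6 + 2)*(-25 + 22) = -11 - 8*(-3) = -11 - 1*(-24) = -11 + 24 = 13)
30*X = 30*13 = 390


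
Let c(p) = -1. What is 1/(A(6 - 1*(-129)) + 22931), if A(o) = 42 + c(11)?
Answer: 1/22972 ≈ 4.3531e-5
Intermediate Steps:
A(o) = 41 (A(o) = 42 - 1 = 41)
1/(A(6 - 1*(-129)) + 22931) = 1/(41 + 22931) = 1/22972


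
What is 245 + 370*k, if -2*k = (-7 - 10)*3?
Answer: 9680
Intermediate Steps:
k = 51/2 (k = -(-7 - 10)*3/2 = -(-17)*3/2 = -½*(-51) = 51/2 ≈ 25.500)
245 + 370*k = 245 + 370*(51/2) = 245 + 9435 = 9680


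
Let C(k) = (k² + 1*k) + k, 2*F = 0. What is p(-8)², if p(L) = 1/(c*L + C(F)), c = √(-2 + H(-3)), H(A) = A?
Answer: -1/320 ≈ -0.0031250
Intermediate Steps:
F = 0 (F = (½)*0 = 0)
C(k) = k² + 2*k (C(k) = (k² + k) + k = (k + k²) + k = k² + 2*k)
c = I*√5 (c = √(-2 - 3) = √(-5) = I*√5 ≈ 2.2361*I)
p(L) = -I*√5/(5*L) (p(L) = 1/((I*√5)*L + 0*(2 + 0)) = 1/(I*L*√5 + 0*2) = 1/(I*L*√5 + 0) = 1/(I*L*√5) = -I*√5/(5*L))
p(-8)² = (-⅕*I*√5/(-8))² = (-⅕*I*√5*(-⅛))² = (I*√5/40)² = -1/320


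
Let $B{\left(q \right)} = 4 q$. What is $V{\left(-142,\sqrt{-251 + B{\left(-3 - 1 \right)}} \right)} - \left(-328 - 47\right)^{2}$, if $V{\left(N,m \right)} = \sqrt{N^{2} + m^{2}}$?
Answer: $-140625 + \sqrt{19897} \approx -1.4048 \cdot 10^{5}$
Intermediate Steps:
$V{\left(-142,\sqrt{-251 + B{\left(-3 - 1 \right)}} \right)} - \left(-328 - 47\right)^{2} = \sqrt{\left(-142\right)^{2} + \left(\sqrt{-251 + 4 \left(-3 - 1\right)}\right)^{2}} - \left(-328 - 47\right)^{2} = \sqrt{20164 + \left(\sqrt{-251 + 4 \left(-4\right)}\right)^{2}} - \left(-375\right)^{2} = \sqrt{20164 + \left(\sqrt{-251 - 16}\right)^{2}} - 140625 = \sqrt{20164 + \left(\sqrt{-267}\right)^{2}} - 140625 = \sqrt{20164 + \left(i \sqrt{267}\right)^{2}} - 140625 = \sqrt{20164 - 267} - 140625 = \sqrt{19897} - 140625 = -140625 + \sqrt{19897}$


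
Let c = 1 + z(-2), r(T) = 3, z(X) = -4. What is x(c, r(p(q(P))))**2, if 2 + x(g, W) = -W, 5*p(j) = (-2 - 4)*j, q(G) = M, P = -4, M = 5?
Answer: 25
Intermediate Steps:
q(G) = 5
p(j) = -6*j/5 (p(j) = ((-2 - 4)*j)/5 = (-6*j)/5 = -6*j/5)
c = -3 (c = 1 - 4 = -3)
x(g, W) = -2 - W
x(c, r(p(q(P))))**2 = (-2 - 1*3)**2 = (-2 - 3)**2 = (-5)**2 = 25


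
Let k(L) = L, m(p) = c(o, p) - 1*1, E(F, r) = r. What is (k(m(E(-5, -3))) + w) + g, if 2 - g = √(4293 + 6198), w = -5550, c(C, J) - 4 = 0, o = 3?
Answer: -5545 - √10491 ≈ -5647.4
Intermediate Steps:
c(C, J) = 4 (c(C, J) = 4 + 0 = 4)
m(p) = 3 (m(p) = 4 - 1*1 = 4 - 1 = 3)
g = 2 - √10491 (g = 2 - √(4293 + 6198) = 2 - √10491 ≈ -100.43)
(k(m(E(-5, -3))) + w) + g = (3 - 5550) + (2 - √10491) = -5547 + (2 - √10491) = -5545 - √10491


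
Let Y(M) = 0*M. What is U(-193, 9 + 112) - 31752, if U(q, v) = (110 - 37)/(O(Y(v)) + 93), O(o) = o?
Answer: -2952863/93 ≈ -31751.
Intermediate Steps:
Y(M) = 0
U(q, v) = 73/93 (U(q, v) = (110 - 37)/(0 + 93) = 73/93)
U(-193, 9 + 112) - 31752 = 73/93 - 31752 = -2952863/93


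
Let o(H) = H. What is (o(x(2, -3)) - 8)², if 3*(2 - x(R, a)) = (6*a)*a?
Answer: 576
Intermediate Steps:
x(R, a) = 2 - 2*a² (x(R, a) = 2 - 6*a*a/3 = 2 - 2*a²)
(o(x(2, -3)) - 8)² = ((2 - 2*(-3)²) - 8)² = ((2 - 2*9) - 8)² = ((2 - 18) - 8)² = (-16 - 8)² = (-24)² = 576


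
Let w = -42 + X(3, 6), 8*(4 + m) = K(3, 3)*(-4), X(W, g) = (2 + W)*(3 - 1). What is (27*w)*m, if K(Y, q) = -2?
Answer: 2592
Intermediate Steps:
X(W, g) = 4 + 2*W (X(W, g) = (2 + W)*2 = 4 + 2*W)
m = -3 (m = -4 + (-2*(-4))/8 = -4 + (⅛)*8 = -4 + 1 = -3)
w = -32 (w = -42 + (4 + 2*3) = -42 + (4 + 6) = -42 + 10 = -32)
(27*w)*m = (27*(-32))*(-3) = -864*(-3) = 2592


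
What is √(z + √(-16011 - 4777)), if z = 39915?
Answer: √(39915 + 2*I*√5197) ≈ 199.79 + 0.3608*I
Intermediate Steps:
√(z + √(-16011 - 4777)) = √(39915 + √(-16011 - 4777)) = √(39915 + √(-20788)) = √(39915 + 2*I*√5197)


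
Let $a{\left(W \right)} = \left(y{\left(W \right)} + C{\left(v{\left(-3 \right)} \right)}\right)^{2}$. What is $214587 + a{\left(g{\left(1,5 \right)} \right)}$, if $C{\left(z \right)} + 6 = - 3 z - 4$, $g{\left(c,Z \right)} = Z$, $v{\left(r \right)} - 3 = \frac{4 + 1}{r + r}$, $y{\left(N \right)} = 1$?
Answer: $\frac{859309}{4} \approx 2.1483 \cdot 10^{5}$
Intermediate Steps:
$v{\left(r \right)} = 3 + \frac{5}{2 r}$ ($v{\left(r \right)} = 3 + \frac{4 + 1}{r + r} = 3 + \frac{5}{2 r}$)
$C{\left(z \right)} = -10 - 3 z$ ($C{\left(z \right)} = -6 - \left(4 + 3 z\right) = -10 - 3 z$)
$a{\left(W \right)} = \frac{961}{4}$ ($a{\left(W \right)} = \left(1 - \left(10 + 3 \left(3 + \frac{5}{2 \left(-3\right)}\right)\right)\right)^{2} = \left(1 - \left(10 + 3 \left(3 + \frac{5}{2} \left(- \frac{1}{3}\right)\right)\right)\right)^{2} = \left(1 - \left(10 + 3 \left(3 - \frac{5}{6}\right)\right)\right)^{2} = \left(1 - \frac{33}{2}\right)^{2} = \left(- \frac{31}{2}\right)^{2} = \frac{961}{4}$)
$214587 + a{\left(g{\left(1,5 \right)} \right)} = 214587 + \frac{961}{4} = \frac{859309}{4}$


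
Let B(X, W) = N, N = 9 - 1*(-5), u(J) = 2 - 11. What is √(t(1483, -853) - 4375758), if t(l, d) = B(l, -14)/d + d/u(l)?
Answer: I*√28653947580599/2559 ≈ 2091.8*I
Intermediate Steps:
u(J) = -9
N = 14 (N = 9 + 5 = 14)
B(X, W) = 14
t(l, d) = 14/d - d/9 (t(l, d) = 14/d + d/(-9) = 14/d + d*(-⅑) = 14/d - d/9)
√(t(1483, -853) - 4375758) = √((14/(-853) - ⅑*(-853)) - 4375758) = √((14*(-1/853) + 853/9) - 4375758) = √((-14/853 + 853/9) - 4375758) = √(727483/7677 - 4375758) = √(-33591966683/7677) = I*√28653947580599/2559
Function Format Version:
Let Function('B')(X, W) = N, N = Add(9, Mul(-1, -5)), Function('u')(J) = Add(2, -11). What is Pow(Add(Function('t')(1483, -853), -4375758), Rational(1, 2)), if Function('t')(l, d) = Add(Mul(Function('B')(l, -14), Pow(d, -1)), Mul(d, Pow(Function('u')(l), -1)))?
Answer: Mul(Rational(1, 2559), I, Pow(28653947580599, Rational(1, 2))) ≈ Mul(2091.8, I)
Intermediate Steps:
Function('u')(J) = -9
N = 14 (N = Add(9, 5) = 14)
Function('B')(X, W) = 14
Function('t')(l, d) = Add(Mul(14, Pow(d, -1)), Mul(Rational(-1, 9), d)) (Function('t')(l, d) = Add(Mul(14, Pow(d, -1)), Mul(d, Pow(-9, -1))) = Add(Mul(14, Pow(d, -1)), Mul(d, Rational(-1, 9))) = Add(Mul(14, Pow(d, -1)), Mul(Rational(-1, 9), d)))
Pow(Add(Function('t')(1483, -853), -4375758), Rational(1, 2)) = Pow(Add(Add(Mul(14, Pow(-853, -1)), Mul(Rational(-1, 9), -853)), -4375758), Rational(1, 2)) = Pow(Add(Add(Mul(14, Rational(-1, 853)), Rational(853, 9)), -4375758), Rational(1, 2)) = Pow(Add(Add(Rational(-14, 853), Rational(853, 9)), -4375758), Rational(1, 2)) = Pow(Add(Rational(727483, 7677), -4375758), Rational(1, 2)) = Pow(Rational(-33591966683, 7677), Rational(1, 2)) = Mul(Rational(1, 2559), I, Pow(28653947580599, Rational(1, 2)))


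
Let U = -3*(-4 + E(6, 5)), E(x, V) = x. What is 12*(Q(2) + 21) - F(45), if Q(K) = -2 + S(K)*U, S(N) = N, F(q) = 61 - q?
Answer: 68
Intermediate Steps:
U = -6 (U = -3*(-4 + 6) = -3*2 = -6)
Q(K) = -2 - 6*K (Q(K) = -2 + K*(-6) = -2 - 6*K)
12*(Q(2) + 21) - F(45) = 12*((-2 - 6*2) + 21) - (61 - 1*45) = 12*((-2 - 12) + 21) - (61 - 45) = 12*(-14 + 21) - 1*16 = 12*7 - 16 = 84 - 16 = 68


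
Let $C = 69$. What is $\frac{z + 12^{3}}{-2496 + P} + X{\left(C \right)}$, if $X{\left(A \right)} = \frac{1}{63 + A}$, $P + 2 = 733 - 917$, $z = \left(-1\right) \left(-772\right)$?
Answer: $- \frac{54553}{59004} \approx -0.92456$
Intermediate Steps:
$z = 772$
$P = -186$ ($P = -2 + \left(733 - 917\right) = -2 - 184 = -186$)
$\frac{z + 12^{3}}{-2496 + P} + X{\left(C \right)} = \frac{772 + 12^{3}}{-2496 - 186} + \frac{1}{63 + 69} = \frac{772 + 1728}{-2682} + \frac{1}{132} = 2500 \left(- \frac{1}{2682}\right) + \frac{1}{132} = - \frac{1250}{1341} + \frac{1}{132} = - \frac{54553}{59004}$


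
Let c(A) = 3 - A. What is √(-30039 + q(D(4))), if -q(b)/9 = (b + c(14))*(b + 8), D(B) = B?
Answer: I*√29283 ≈ 171.12*I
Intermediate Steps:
q(b) = -9*(-11 + b)*(8 + b) (q(b) = -9*(b + (3 - 1*14))*(b + 8) = -9*(b + (3 - 14))*(8 + b) = -9*(b - 11)*(8 + b) = -9*(-11 + b)*(8 + b))
√(-30039 + q(D(4))) = √(-30039 + (792 - 9*4² + 27*4)) = √(-30039 + (792 - 9*16 + 108)) = √(-30039 + (792 - 144 + 108)) = √(-30039 + 756) = √(-29283) = I*√29283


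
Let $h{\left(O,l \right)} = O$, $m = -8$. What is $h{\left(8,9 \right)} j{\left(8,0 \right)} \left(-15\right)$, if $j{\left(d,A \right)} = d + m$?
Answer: $0$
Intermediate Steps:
$j{\left(d,A \right)} = -8 + d$ ($j{\left(d,A \right)} = d - 8 = -8 + d$)
$h{\left(8,9 \right)} j{\left(8,0 \right)} \left(-15\right) = 8 \left(-8 + 8\right) \left(-15\right) = 8 \cdot 0 \left(-15\right) = 0 \left(-15\right) = 0$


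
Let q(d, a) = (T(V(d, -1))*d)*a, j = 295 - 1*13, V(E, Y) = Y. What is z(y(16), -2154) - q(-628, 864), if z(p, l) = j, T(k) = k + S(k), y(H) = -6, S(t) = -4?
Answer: -2712678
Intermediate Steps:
T(k) = -4 + k (T(k) = k - 4 = -4 + k)
j = 282 (j = 295 - 13 = 282)
z(p, l) = 282
q(d, a) = -5*a*d (q(d, a) = ((-4 - 1)*d)*a = (-5*d)*a = -5*a*d)
z(y(16), -2154) - q(-628, 864) = 282 - (-5)*864*(-628) = 282 - 1*2712960 = 282 - 2712960 = -2712678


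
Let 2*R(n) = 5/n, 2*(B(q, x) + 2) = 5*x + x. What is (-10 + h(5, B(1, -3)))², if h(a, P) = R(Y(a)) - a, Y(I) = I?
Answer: 841/4 ≈ 210.25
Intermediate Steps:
B(q, x) = -2 + 3*x (B(q, x) = -2 + (5*x + x)/2 = -2 + (6*x)/2 = -2 + 3*x)
R(n) = 5/(2*n) (R(n) = (5/n)/2 = 5/(2*n))
h(a, P) = -a + 5/(2*a) (h(a, P) = 5/(2*a) - a = -a + 5/(2*a))
(-10 + h(5, B(1, -3)))² = (-10 + (-1*5 + (5/2)/5))² = (-10 + (-5 + (5/2)*(⅕)))² = (-10 + (-5 + ½))² = (-10 - 9/2)² = (-29/2)² = 841/4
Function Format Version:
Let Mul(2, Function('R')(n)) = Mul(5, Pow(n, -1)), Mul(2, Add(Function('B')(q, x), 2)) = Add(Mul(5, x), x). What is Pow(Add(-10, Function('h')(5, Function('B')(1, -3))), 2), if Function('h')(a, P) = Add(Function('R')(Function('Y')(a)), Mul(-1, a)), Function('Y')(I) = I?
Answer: Rational(841, 4) ≈ 210.25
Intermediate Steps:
Function('B')(q, x) = Add(-2, Mul(3, x)) (Function('B')(q, x) = Add(-2, Mul(Rational(1, 2), Add(Mul(5, x), x))) = Add(-2, Mul(Rational(1, 2), Mul(6, x))) = Add(-2, Mul(3, x)))
Function('R')(n) = Mul(Rational(5, 2), Pow(n, -1)) (Function('R')(n) = Mul(Rational(1, 2), Mul(5, Pow(n, -1))) = Mul(Rational(5, 2), Pow(n, -1)))
Function('h')(a, P) = Add(Mul(-1, a), Mul(Rational(5, 2), Pow(a, -1))) (Function('h')(a, P) = Add(Mul(Rational(5, 2), Pow(a, -1)), Mul(-1, a)) = Add(Mul(-1, a), Mul(Rational(5, 2), Pow(a, -1))))
Pow(Add(-10, Function('h')(5, Function('B')(1, -3))), 2) = Pow(Add(-10, Add(Mul(-1, 5), Mul(Rational(5, 2), Pow(5, -1)))), 2) = Pow(Add(-10, Add(-5, Mul(Rational(5, 2), Rational(1, 5)))), 2) = Pow(Add(-10, Add(-5, Rational(1, 2))), 2) = Pow(Add(-10, Rational(-9, 2)), 2) = Pow(Rational(-29, 2), 2) = Rational(841, 4)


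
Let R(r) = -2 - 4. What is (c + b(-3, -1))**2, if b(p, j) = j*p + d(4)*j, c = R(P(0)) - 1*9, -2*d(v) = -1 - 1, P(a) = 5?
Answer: 169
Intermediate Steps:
R(r) = -6
d(v) = 1 (d(v) = -(-1 - 1)/2 = -1/2*(-2) = 1)
c = -15 (c = -6 - 1*9 = -6 - 9 = -15)
b(p, j) = j + j*p (b(p, j) = j*p + 1*j = j*p + j = j + j*p)
(c + b(-3, -1))**2 = (-15 - (1 - 3))**2 = (-15 - 1*(-2))**2 = (-15 + 2)**2 = (-13)**2 = 169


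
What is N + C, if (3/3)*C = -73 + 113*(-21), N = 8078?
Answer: 5632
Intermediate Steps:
C = -2446 (C = -73 + 113*(-21) = -73 - 2373 = -2446)
N + C = 8078 - 2446 = 5632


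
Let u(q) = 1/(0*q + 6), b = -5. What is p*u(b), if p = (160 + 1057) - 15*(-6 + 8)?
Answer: 1187/6 ≈ 197.83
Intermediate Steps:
u(q) = 1/6 (u(q) = 1/(0 + 6) = 1/6)
p = 1187 (p = 1217 - 15*2 = 1217 - 30 = 1187)
p*u(b) = 1187*(1/6) = 1187/6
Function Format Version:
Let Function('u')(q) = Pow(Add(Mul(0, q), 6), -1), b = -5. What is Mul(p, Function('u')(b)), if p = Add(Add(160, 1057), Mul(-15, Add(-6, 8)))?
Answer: Rational(1187, 6) ≈ 197.83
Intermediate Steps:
Function('u')(q) = Rational(1, 6) (Function('u')(q) = Pow(Add(0, 6), -1) = Pow(6, -1) = Rational(1, 6))
p = 1187 (p = Add(1217, Mul(-15, 2)) = Add(1217, -30) = 1187)
Mul(p, Function('u')(b)) = Mul(1187, Rational(1, 6)) = Rational(1187, 6)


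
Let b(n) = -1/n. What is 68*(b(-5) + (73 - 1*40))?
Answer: 11288/5 ≈ 2257.6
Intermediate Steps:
68*(b(-5) + (73 - 1*40)) = 68*(-1/(-5) + (73 - 1*40)) = 68*(-1*(-1/5) + (73 - 40)) = 68*(1/5 + 33) = 68*(166/5) = 11288/5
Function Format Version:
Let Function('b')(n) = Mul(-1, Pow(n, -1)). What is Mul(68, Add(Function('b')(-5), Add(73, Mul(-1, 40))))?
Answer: Rational(11288, 5) ≈ 2257.6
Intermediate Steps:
Mul(68, Add(Function('b')(-5), Add(73, Mul(-1, 40)))) = Mul(68, Add(Mul(-1, Pow(-5, -1)), Add(73, Mul(-1, 40)))) = Mul(68, Add(Mul(-1, Rational(-1, 5)), Add(73, -40))) = Mul(68, Add(Rational(1, 5), 33)) = Mul(68, Rational(166, 5)) = Rational(11288, 5)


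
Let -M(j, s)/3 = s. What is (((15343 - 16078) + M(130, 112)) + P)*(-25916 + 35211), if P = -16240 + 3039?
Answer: -132658240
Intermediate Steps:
M(j, s) = -3*s
P = -13201
(((15343 - 16078) + M(130, 112)) + P)*(-25916 + 35211) = (((15343 - 16078) - 3*112) - 13201)*(-25916 + 35211) = ((-735 - 336) - 13201)*9295 = (-1071 - 13201)*9295 = -14272*9295 = -132658240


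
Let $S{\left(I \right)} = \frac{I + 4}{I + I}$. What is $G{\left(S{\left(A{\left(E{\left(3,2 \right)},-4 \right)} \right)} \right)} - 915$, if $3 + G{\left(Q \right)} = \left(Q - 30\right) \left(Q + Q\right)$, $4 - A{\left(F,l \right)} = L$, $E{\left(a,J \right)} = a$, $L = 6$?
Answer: $- \frac{1775}{2} \approx -887.5$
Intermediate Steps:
$A{\left(F,l \right)} = -2$ ($A{\left(F,l \right)} = 4 - 6 = -2$)
$S{\left(I \right)} = \frac{4 + I}{2 I}$
$G{\left(Q \right)} = -3 + 2 Q \left(-30 + Q\right)$ ($G{\left(Q \right)} = -3 + \left(Q - 30\right) \left(Q + Q\right) = -3 + \left(-30 + Q\right) 2 Q = -3 + 2 Q \left(-30 + Q\right)$)
$G{\left(S{\left(A{\left(E{\left(3,2 \right)},-4 \right)} \right)} \right)} - 915 = \left(-3 - 60 \frac{4 - 2}{2 \left(-2\right)} + 2 \left(\frac{4 - 2}{2 \left(-2\right)}\right)^{2}\right) - 915 = \left(-3 - 60 \cdot \frac{1}{2} \left(- \frac{1}{2}\right) 2 + 2 \left(\frac{1}{2} \left(- \frac{1}{2}\right) 2\right)^{2}\right) - 915 = \left(-3 - -30 + 2 \left(- \frac{1}{2}\right)^{2}\right) - 915 = \left(-3 + 30 + 2 \cdot \frac{1}{4}\right) - 915 = \left(-3 + 30 + \frac{1}{2}\right) - 915 = \frac{55}{2} - 915 = - \frac{1775}{2}$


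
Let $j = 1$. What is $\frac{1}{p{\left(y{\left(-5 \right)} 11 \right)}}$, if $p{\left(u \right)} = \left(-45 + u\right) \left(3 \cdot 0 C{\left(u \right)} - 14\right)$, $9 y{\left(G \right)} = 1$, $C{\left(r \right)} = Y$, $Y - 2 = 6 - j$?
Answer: $\frac{9}{5516} \approx 0.0016316$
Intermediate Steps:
$Y = 7$ ($Y = 2 + \left(6 - 1\right) = 2 + 5 = 7$)
$C{\left(r \right)} = 7$
$y{\left(G \right)} = \frac{1}{9}$ ($y{\left(G \right)} = \frac{1}{9} \cdot 1 = \frac{1}{9}$)
$p{\left(u \right)} = 630 - 14 u$ ($p{\left(u \right)} = \left(-45 + u\right) \left(3 \cdot 0 \cdot 7 - 14\right) = \left(-45 + u\right) \left(0 \cdot 7 - 14\right) = \left(-45 + u\right) \left(0 - 14\right) = \left(-45 + u\right) \left(-14\right) = 630 - 14 u$)
$\frac{1}{p{\left(y{\left(-5 \right)} 11 \right)}} = \frac{1}{630 - 14 \cdot \frac{1}{9} \cdot 11} = \frac{1}{630 - \frac{154}{9}} = \frac{1}{\frac{5516}{9}} = \frac{9}{5516}$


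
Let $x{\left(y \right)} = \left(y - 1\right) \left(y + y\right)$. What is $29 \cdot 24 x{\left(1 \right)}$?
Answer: $0$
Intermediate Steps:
$x{\left(y \right)} = 2 y \left(-1 + y\right)$ ($x{\left(y \right)} = \left(-1 + y\right) 2 y = 2 y \left(-1 + y\right)$)
$29 \cdot 24 x{\left(1 \right)} = 29 \cdot 24 \cdot 2 \cdot 1 \left(-1 + 1\right) = 696 \cdot 2 \cdot 1 \cdot 0 = 696 \cdot 0 = 0$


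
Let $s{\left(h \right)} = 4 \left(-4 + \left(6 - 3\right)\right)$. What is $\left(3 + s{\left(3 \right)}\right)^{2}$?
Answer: $1$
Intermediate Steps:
$s{\left(h \right)} = -4$ ($s{\left(h \right)} = 4 \left(-4 + \left(6 - 3\right)\right) = 4 \left(-4 + 3\right) = 4 \left(-1\right) = -4$)
$\left(3 + s{\left(3 \right)}\right)^{2} = \left(3 - 4\right)^{2} = \left(-1\right)^{2} = 1$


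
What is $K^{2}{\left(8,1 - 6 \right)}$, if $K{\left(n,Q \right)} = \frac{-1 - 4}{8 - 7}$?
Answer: $25$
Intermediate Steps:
$K{\left(n,Q \right)} = -5$ ($K{\left(n,Q \right)} = - \frac{5}{1} = \left(-5\right) 1 = -5$)
$K^{2}{\left(8,1 - 6 \right)} = \left(-5\right)^{2} = 25$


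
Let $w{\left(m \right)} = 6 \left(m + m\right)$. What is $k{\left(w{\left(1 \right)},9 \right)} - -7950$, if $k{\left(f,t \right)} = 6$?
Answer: $7956$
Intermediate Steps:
$w{\left(m \right)} = 12 m$ ($w{\left(m \right)} = 6 \cdot 2 m = 12 m$)
$k{\left(w{\left(1 \right)},9 \right)} - -7950 = 6 - -7950 = 6 + 7950 = 7956$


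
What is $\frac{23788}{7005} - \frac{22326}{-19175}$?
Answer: $\frac{122505706}{26864175} \approx 4.5602$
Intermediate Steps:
$\frac{23788}{7005} - \frac{22326}{-19175} = 23788 \cdot \frac{1}{7005} - - \frac{22326}{19175} = \frac{23788}{7005} + \frac{22326}{19175} = \frac{122505706}{26864175}$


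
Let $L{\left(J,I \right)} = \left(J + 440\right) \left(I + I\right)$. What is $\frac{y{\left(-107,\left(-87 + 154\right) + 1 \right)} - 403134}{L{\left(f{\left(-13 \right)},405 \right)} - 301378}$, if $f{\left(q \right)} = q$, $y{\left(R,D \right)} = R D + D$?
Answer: $- \frac{205171}{22246} \approx -9.2228$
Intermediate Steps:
$y{\left(R,D \right)} = D + D R$ ($y{\left(R,D \right)} = D R + D = D + D R$)
$L{\left(J,I \right)} = 2 I \left(440 + J\right)$ ($L{\left(J,I \right)} = \left(440 + J\right) 2 I = 2 I \left(440 + J\right)$)
$\frac{y{\left(-107,\left(-87 + 154\right) + 1 \right)} - 403134}{L{\left(f{\left(-13 \right)},405 \right)} - 301378} = \frac{\left(\left(-87 + 154\right) + 1\right) \left(1 - 107\right) - 403134}{2 \cdot 405 \left(440 - 13\right) - 301378} = \frac{\left(67 + 1\right) \left(-106\right) - 403134}{2 \cdot 405 \cdot 427 - 301378} = \frac{68 \left(-106\right) - 403134}{345870 - 301378} = \frac{-7208 - 403134}{44492} = \left(-410342\right) \frac{1}{44492} = - \frac{205171}{22246}$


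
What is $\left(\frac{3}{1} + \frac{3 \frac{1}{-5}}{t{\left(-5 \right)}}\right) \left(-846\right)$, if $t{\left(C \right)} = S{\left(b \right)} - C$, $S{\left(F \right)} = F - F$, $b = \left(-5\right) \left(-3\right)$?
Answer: $- \frac{60912}{25} \approx -2436.5$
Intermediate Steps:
$b = 15$
$S{\left(F \right)} = 0$
$t{\left(C \right)} = - C$ ($t{\left(C \right)} = 0 - C = - C$)
$\left(\frac{3}{1} + \frac{3 \frac{1}{-5}}{t{\left(-5 \right)}}\right) \left(-846\right) = \left(\frac{3}{1} + \frac{3 \frac{1}{-5}}{\left(-1\right) \left(-5\right)}\right) \left(-846\right) = \left(3 \cdot 1 + \frac{3 \left(- \frac{1}{5}\right)}{5}\right) \left(-846\right) = \left(3 - \frac{3}{25}\right) \left(-846\right) = \frac{72}{25} \left(-846\right) = - \frac{60912}{25}$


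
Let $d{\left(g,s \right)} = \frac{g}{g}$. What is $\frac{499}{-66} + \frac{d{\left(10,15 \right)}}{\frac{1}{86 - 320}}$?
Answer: $- \frac{15943}{66} \approx -241.56$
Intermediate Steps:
$d{\left(g,s \right)} = 1$
$\frac{499}{-66} + \frac{d{\left(10,15 \right)}}{\frac{1}{86 - 320}} = \frac{499}{-66} + 1 \frac{1}{\frac{1}{86 - 320}} = 499 \left(- \frac{1}{66}\right) + 1 \frac{1}{\frac{1}{-234}} = - \frac{499}{66} + 1 \frac{1}{- \frac{1}{234}} = - \frac{499}{66} + 1 \left(-234\right) = - \frac{499}{66} - 234 = - \frac{15943}{66}$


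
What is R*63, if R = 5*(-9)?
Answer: -2835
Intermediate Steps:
R = -45
R*63 = -45*63 = -2835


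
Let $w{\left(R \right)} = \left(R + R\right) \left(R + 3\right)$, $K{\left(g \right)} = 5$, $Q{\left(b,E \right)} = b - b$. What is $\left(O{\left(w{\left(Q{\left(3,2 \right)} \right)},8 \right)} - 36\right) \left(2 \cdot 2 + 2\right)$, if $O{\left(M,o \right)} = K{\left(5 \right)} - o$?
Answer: $-234$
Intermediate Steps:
$Q{\left(b,E \right)} = 0$
$w{\left(R \right)} = 2 R \left(3 + R\right)$
$O{\left(M,o \right)} = 5 - o$
$\left(O{\left(w{\left(Q{\left(3,2 \right)} \right)},8 \right)} - 36\right) \left(2 \cdot 2 + 2\right) = \left(\left(5 - 8\right) - 36\right) \left(2 \cdot 2 + 2\right) = \left(\left(5 - 8\right) - 36\right) \left(4 + 2\right) = \left(-3 - 36\right) 6 = \left(-39\right) 6 = -234$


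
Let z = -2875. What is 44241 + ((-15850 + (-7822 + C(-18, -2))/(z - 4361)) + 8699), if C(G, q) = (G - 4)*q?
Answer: 134195509/3618 ≈ 37091.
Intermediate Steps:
C(G, q) = q*(-4 + G) (C(G, q) = (-4 + G)*q = q*(-4 + G))
44241 + ((-15850 + (-7822 + C(-18, -2))/(z - 4361)) + 8699) = 44241 + ((-15850 + (-7822 - 2*(-4 - 18))/(-2875 - 4361)) + 8699) = 44241 + ((-15850 + (-7822 - 2*(-22))/(-7236)) + 8699) = 44241 + ((-15850 + (-7822 + 44)*(-1/7236)) + 8699) = 44241 + ((-15850 - 7778*(-1/7236)) + 8699) = 44241 + ((-15850 + 3889/3618) + 8699) = 44241 + (-57341411/3618 + 8699) = 44241 - 25868429/3618 = 134195509/3618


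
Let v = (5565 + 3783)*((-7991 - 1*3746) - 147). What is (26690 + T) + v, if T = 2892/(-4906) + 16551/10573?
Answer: -2880532441410953/25935569 ≈ -1.1106e+8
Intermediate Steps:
T = 25311045/25935569 (T = 2892*(-1/4906) + 16551*(1/10573) = -1446/2453 + 16551/10573 = 25311045/25935569 ≈ 0.97592)
v = -111091632 (v = 9348*((-7991 - 3746) - 147) = 9348*(-11737 - 147) = 9348*(-11884) = -111091632)
(26690 + T) + v = (26690 + 25311045/25935569) - 111091632 = 692245647655/25935569 - 111091632 = -2880532441410953/25935569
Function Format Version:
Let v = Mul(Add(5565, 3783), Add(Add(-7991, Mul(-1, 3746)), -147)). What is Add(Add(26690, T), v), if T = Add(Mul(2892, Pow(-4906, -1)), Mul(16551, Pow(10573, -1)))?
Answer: Rational(-2880532441410953, 25935569) ≈ -1.1106e+8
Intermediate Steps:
T = Rational(25311045, 25935569) (T = Add(Mul(2892, Rational(-1, 4906)), Mul(16551, Rational(1, 10573))) = Add(Rational(-1446, 2453), Rational(16551, 10573)) = Rational(25311045, 25935569) ≈ 0.97592)
v = -111091632 (v = Mul(9348, Add(Add(-7991, -3746), -147)) = Mul(9348, Add(-11737, -147)) = Mul(9348, -11884) = -111091632)
Add(Add(26690, T), v) = Add(Add(26690, Rational(25311045, 25935569)), -111091632) = Add(Rational(692245647655, 25935569), -111091632) = Rational(-2880532441410953, 25935569)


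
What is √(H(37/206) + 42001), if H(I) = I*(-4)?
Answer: √445580987/103 ≈ 204.94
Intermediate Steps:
H(I) = -4*I
√(H(37/206) + 42001) = √(-148/206 + 42001) = √(-4*37/206 + 42001) = √(-74/103 + 42001) = √(4326029/103) = √445580987/103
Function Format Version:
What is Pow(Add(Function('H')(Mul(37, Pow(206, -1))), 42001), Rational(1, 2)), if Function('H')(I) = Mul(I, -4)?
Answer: Mul(Rational(1, 103), Pow(445580987, Rational(1, 2))) ≈ 204.94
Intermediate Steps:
Function('H')(I) = Mul(-4, I)
Pow(Add(Function('H')(Mul(37, Pow(206, -1))), 42001), Rational(1, 2)) = Pow(Add(Mul(-4, Mul(37, Pow(206, -1))), 42001), Rational(1, 2)) = Pow(Add(Mul(-4, Mul(37, Rational(1, 206))), 42001), Rational(1, 2)) = Pow(Add(Mul(-4, Rational(37, 206)), 42001), Rational(1, 2)) = Pow(Add(Rational(-74, 103), 42001), Rational(1, 2)) = Pow(Rational(4326029, 103), Rational(1, 2)) = Mul(Rational(1, 103), Pow(445580987, Rational(1, 2)))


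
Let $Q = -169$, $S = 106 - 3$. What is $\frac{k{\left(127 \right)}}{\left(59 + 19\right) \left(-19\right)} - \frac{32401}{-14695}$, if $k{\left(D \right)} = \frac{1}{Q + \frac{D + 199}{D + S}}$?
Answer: $\frac{925410020629}{419705423280} \approx 2.2049$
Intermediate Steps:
$S = 103$
$k{\left(D \right)} = \frac{1}{-169 + \frac{199 + D}{103 + D}}$ ($k{\left(D \right)} = \frac{1}{-169 + \frac{D + 199}{D + 103}} = \frac{1}{-169 + \frac{199 + D}{103 + D}}$)
$\frac{k{\left(127 \right)}}{\left(59 + 19\right) \left(-19\right)} - \frac{32401}{-14695} = \frac{\frac{1}{24} \frac{1}{-717 - 889} \left(103 + 127\right)}{\left(59 + 19\right) \left(-19\right)} - \frac{32401}{-14695} = \frac{\frac{1}{24} \frac{1}{-717 - 889} \cdot 230}{78 \left(-19\right)} - - \frac{32401}{14695} = \frac{\frac{1}{24} \frac{1}{-1606} \cdot 230}{-1482} + \frac{32401}{14695} = \frac{1}{24} \left(- \frac{1}{1606}\right) 230 \left(- \frac{1}{1482}\right) + \frac{32401}{14695} = \left(- \frac{115}{19272}\right) \left(- \frac{1}{1482}\right) + \frac{32401}{14695} = \frac{115}{28561104} + \frac{32401}{14695} = \frac{925410020629}{419705423280}$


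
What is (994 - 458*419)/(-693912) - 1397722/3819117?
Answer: -20066340019/220844259642 ≈ -0.090862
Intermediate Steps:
(994 - 458*419)/(-693912) - 1397722/3819117 = (994 - 191902)*(-1/693912) - 1397722*1/3819117 = -190908*(-1/693912) - 1397722/3819117 = 15909/57826 - 1397722/3819117 = -20066340019/220844259642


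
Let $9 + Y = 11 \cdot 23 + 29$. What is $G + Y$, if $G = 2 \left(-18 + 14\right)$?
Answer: $265$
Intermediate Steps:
$Y = 273$ ($Y = -9 + \left(11 \cdot 23 + 29\right) = -9 + \left(253 + 29\right) = -9 + 282 = 273$)
$G = -8$ ($G = 2 \left(-4\right) = -8$)
$G + Y = -8 + 273 = 265$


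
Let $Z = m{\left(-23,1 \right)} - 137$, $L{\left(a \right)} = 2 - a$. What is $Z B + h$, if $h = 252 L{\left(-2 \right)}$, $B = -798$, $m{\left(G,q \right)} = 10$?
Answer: $102354$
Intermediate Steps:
$h = 1008$ ($h = 252 \left(2 - -2\right) = 252 \left(2 + 2\right) = 252 \cdot 4 = 1008$)
$Z = -127$ ($Z = 10 - 137 = -127$)
$Z B + h = \left(-127\right) \left(-798\right) + 1008 = 101346 + 1008 = 102354$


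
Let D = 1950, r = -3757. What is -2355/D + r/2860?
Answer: -7211/2860 ≈ -2.5213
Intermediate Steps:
-2355/D + r/2860 = -2355/1950 - 3757/2860 = -2355*1/1950 - 3757*1/2860 = -157/130 - 289/220 = -7211/2860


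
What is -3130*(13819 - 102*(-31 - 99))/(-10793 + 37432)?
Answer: -84757270/26639 ≈ -3181.7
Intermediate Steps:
-3130*(13819 - 102*(-31 - 99))/(-10793 + 37432) = -3130/(26639/(13819 - 102*(-130))) = -3130/(26639/(13819 + 13260)) = -3130/(26639/27079) = -3130/(26639*(1/27079)) = -3130/26639/27079 = -3130*27079/26639 = -84757270/26639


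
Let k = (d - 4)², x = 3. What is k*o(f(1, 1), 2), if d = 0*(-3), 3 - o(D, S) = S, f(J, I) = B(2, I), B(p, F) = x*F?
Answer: 16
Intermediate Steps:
B(p, F) = 3*F
f(J, I) = 3*I
o(D, S) = 3 - S
d = 0
k = 16 (k = (0 - 4)² = (-4)² = 16)
k*o(f(1, 1), 2) = 16*(3 - 1*2) = 16*(3 - 2) = 16*1 = 16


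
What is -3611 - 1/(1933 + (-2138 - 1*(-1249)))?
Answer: -3769885/1044 ≈ -3611.0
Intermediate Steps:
-3611 - 1/(1933 + (-2138 - 1*(-1249))) = -3611 - 1/(1933 + (-2138 + 1249)) = -3611 - 1/(1933 - 889) = -3611 - 1/1044 = -3769885/1044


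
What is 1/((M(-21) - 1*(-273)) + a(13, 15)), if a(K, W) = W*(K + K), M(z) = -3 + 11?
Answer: 1/671 ≈ 0.0014903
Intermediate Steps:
M(z) = 8
a(K, W) = 2*K*W (a(K, W) = W*(2*K) = 2*K*W)
1/((M(-21) - 1*(-273)) + a(13, 15)) = 1/((8 - 1*(-273)) + 2*13*15) = 1/((8 + 273) + 390) = 1/(281 + 390) = 1/671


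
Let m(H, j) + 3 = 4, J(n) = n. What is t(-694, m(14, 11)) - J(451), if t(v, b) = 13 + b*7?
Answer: -431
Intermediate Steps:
m(H, j) = 1 (m(H, j) = -3 + 4 = 1)
t(v, b) = 13 + 7*b
t(-694, m(14, 11)) - J(451) = (13 + 7*1) - 1*451 = (13 + 7) - 451 = 20 - 451 = -431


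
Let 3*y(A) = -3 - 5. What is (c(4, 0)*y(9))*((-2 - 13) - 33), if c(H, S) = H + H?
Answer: 1024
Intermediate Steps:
y(A) = -8/3 (y(A) = (-3 - 5)/3 = (⅓)*(-8) = -8/3)
c(H, S) = 2*H
(c(4, 0)*y(9))*((-2 - 13) - 33) = ((2*4)*(-8/3))*((-2 - 13) - 33) = (8*(-8/3))*(-15 - 33) = -64/3*(-48) = 1024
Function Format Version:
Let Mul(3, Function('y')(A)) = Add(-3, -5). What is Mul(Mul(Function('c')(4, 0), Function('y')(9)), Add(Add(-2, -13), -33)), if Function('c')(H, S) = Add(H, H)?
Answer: 1024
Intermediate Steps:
Function('y')(A) = Rational(-8, 3) (Function('y')(A) = Mul(Rational(1, 3), Add(-3, -5)) = Mul(Rational(1, 3), -8) = Rational(-8, 3))
Function('c')(H, S) = Mul(2, H)
Mul(Mul(Function('c')(4, 0), Function('y')(9)), Add(Add(-2, -13), -33)) = Mul(Mul(Mul(2, 4), Rational(-8, 3)), Add(Add(-2, -13), -33)) = Mul(Mul(8, Rational(-8, 3)), Add(-15, -33)) = Mul(Rational(-64, 3), -48) = 1024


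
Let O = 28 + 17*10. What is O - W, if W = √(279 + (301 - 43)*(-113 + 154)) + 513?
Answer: -315 - √10857 ≈ -419.20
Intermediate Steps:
W = 513 + √10857 (W = √(279 + 258*41) + 513 = √(279 + 10578) + 513 = √10857 + 513 = 513 + √10857 ≈ 617.20)
O = 198 (O = 28 + 170 = 198)
O - W = 198 - (513 + √10857) = 198 + (-513 - √10857) = -315 - √10857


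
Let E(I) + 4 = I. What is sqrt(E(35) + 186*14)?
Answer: sqrt(2635) ≈ 51.332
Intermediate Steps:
E(I) = -4 + I
sqrt(E(35) + 186*14) = sqrt((-4 + 35) + 186*14) = sqrt(31 + 2604) = sqrt(2635)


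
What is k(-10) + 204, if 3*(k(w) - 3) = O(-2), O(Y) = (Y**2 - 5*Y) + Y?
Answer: 211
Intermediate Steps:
O(Y) = Y**2 - 4*Y
k(w) = 7 (k(w) = 3 + (-2*(-4 - 2))/3 = 3 + (-2*(-6))/3 = 3 + (1/3)*12 = 3 + 4 = 7)
k(-10) + 204 = 7 + 204 = 211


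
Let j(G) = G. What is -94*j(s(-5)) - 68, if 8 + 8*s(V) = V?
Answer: 339/4 ≈ 84.750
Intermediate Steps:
s(V) = -1 + V/8
-94*j(s(-5)) - 68 = -94*(-1 + (⅛)*(-5)) - 68 = -94*(-1 - 5/8) - 68 = -94*(-13/8) - 68 = 611/4 - 68 = 339/4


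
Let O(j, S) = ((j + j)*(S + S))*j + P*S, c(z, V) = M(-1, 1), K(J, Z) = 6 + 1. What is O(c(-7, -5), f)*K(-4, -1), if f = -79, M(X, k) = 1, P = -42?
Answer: 21014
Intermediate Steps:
K(J, Z) = 7
c(z, V) = 1
O(j, S) = -42*S + 4*S*j² (O(j, S) = ((j + j)*(S + S))*j - 42*S = ((2*j)*(2*S))*j - 42*S = (4*S*j)*j - 42*S = 4*S*j² - 42*S = -42*S + 4*S*j²)
O(c(-7, -5), f)*K(-4, -1) = (2*(-79)*(-21 + 2*1²))*7 = (2*(-79)*(-21 + 2*1))*7 = (2*(-79)*(-21 + 2))*7 = (2*(-79)*(-19))*7 = 3002*7 = 21014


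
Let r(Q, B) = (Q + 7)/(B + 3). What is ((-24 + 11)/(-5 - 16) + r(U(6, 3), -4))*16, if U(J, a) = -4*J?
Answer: 5920/21 ≈ 281.90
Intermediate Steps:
r(Q, B) = (7 + Q)/(3 + B)
((-24 + 11)/(-5 - 16) + r(U(6, 3), -4))*16 = ((-24 + 11)/(-5 - 16) + (7 - 4*6)/(3 - 4))*16 = (-13/(-21) + (7 - 24)/(-1))*16 = (-13*(-1/21) - 1*(-17))*16 = (13/21 + 17)*16 = (370/21)*16 = 5920/21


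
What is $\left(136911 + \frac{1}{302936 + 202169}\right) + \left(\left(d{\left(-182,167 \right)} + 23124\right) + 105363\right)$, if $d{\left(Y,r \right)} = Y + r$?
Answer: $\frac{134046280216}{505105} \approx 2.6538 \cdot 10^{5}$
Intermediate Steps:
$\left(136911 + \frac{1}{302936 + 202169}\right) + \left(\left(d{\left(-182,167 \right)} + 23124\right) + 105363\right) = \left(136911 + \frac{1}{302936 + 202169}\right) + \left(\left(\left(-182 + 167\right) + 23124\right) + 105363\right) = \left(136911 + \frac{1}{505105}\right) + \left(\left(-15 + 23124\right) + 105363\right) = \left(136911 + \frac{1}{505105}\right) + \left(23109 + 105363\right) = \frac{69154430656}{505105} + 128472 = \frac{134046280216}{505105}$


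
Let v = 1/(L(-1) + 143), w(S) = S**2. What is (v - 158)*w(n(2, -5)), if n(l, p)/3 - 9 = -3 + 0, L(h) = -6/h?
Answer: -7627284/149 ≈ -51190.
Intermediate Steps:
n(l, p) = 18 (n(l, p) = 27 + 3*(-3 + 0) = 27 + 3*(-3) = 27 - 9 = 18)
v = 1/149 (v = 1/(-6/(-1) + 143) = 1/(-6*(-1) + 143) = 1/(6 + 143) = 1/149 ≈ 0.0067114)
(v - 158)*w(n(2, -5)) = (1/149 - 158)*18**2 = -23541/149*324 = -7627284/149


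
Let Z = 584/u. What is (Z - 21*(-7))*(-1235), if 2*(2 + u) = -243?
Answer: -175705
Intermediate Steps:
u = -247/2 (u = -2 + (½)*(-243) = -2 - 243/2 = -247/2 ≈ -123.50)
Z = -1168/247 (Z = 584/(-247/2) = 584*(-2/247) = -1168/247 ≈ -4.7287)
(Z - 21*(-7))*(-1235) = (-1168/247 - 21*(-7))*(-1235) = (-1168/247 + 147)*(-1235) = (35141/247)*(-1235) = -175705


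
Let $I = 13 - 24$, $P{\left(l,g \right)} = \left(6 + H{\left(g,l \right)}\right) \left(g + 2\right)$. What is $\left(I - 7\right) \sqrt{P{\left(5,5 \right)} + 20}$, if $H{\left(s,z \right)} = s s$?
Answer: $- 18 \sqrt{237} \approx -277.11$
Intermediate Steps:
$H{\left(s,z \right)} = s^{2}$
$P{\left(l,g \right)} = \left(2 + g\right) \left(6 + g^{2}\right)$ ($P{\left(l,g \right)} = \left(6 + g^{2}\right) \left(g + 2\right) = \left(6 + g^{2}\right) \left(2 + g\right) = \left(2 + g\right) \left(6 + g^{2}\right)$)
$I = -11$
$\left(I - 7\right) \sqrt{P{\left(5,5 \right)} + 20} = \left(-11 - 7\right) \sqrt{\left(12 + 5^{3} + 2 \cdot 5^{2} + 6 \cdot 5\right) + 20} = - 18 \sqrt{\left(12 + 125 + 2 \cdot 25 + 30\right) + 20} = - 18 \sqrt{\left(12 + 125 + 50 + 30\right) + 20} = - 18 \sqrt{217 + 20} = - 18 \sqrt{237}$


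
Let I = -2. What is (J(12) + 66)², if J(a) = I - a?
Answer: 2704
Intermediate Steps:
J(a) = -2 - a
(J(12) + 66)² = ((-2 - 1*12) + 66)² = ((-2 - 12) + 66)² = (-14 + 66)² = 52² = 2704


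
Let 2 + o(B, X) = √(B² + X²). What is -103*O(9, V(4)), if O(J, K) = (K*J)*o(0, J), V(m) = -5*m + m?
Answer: 103824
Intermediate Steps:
V(m) = -4*m
o(B, X) = -2 + √(B² + X²)
O(J, K) = J*K*(-2 + √(J²)) (O(J, K) = (K*J)*(-2 + √(0² + J²)) = (J*K)*(-2 + √(0 + J²)) = (J*K)*(-2 + √(J²)) = J*K*(-2 + √(J²)))
-103*O(9, V(4)) = -927*(-4*4)*(-2 + √(9²)) = -927*(-16)*(-2 + √81) = -927*(-16)*(-2 + 9) = -927*(-16)*7 = -103*(-1008) = 103824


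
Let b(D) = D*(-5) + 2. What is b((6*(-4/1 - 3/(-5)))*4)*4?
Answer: 1640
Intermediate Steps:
b(D) = 2 - 5*D (b(D) = -5*D + 2 = 2 - 5*D)
b((6*(-4/1 - 3/(-5)))*4)*4 = (2 - 5*6*(-4/1 - 3/(-5))*4)*4 = (2 - 5*6*(-4*1 - 3*(-⅕))*4)*4 = (2 - 5*6*(-4 + ⅗)*4)*4 = (2 - 5*6*(-17/5)*4)*4 = (2 - (-102)*4)*4 = (2 - 5*(-408/5))*4 = (2 + 408)*4 = 410*4 = 1640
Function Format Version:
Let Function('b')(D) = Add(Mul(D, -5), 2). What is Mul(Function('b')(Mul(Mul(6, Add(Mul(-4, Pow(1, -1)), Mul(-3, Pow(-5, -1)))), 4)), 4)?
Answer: 1640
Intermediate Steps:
Function('b')(D) = Add(2, Mul(-5, D)) (Function('b')(D) = Add(Mul(-5, D), 2) = Add(2, Mul(-5, D)))
Mul(Function('b')(Mul(Mul(6, Add(Mul(-4, Pow(1, -1)), Mul(-3, Pow(-5, -1)))), 4)), 4) = Mul(Add(2, Mul(-5, Mul(Mul(6, Add(Mul(-4, Pow(1, -1)), Mul(-3, Pow(-5, -1)))), 4))), 4) = Mul(Add(2, Mul(-5, Mul(Mul(6, Add(Mul(-4, 1), Mul(-3, Rational(-1, 5)))), 4))), 4) = Mul(Add(2, Mul(-5, Mul(Mul(6, Add(-4, Rational(3, 5))), 4))), 4) = Mul(Add(2, Mul(-5, Mul(Mul(6, Rational(-17, 5)), 4))), 4) = Mul(Add(2, Mul(-5, Mul(Rational(-102, 5), 4))), 4) = Mul(Add(2, Mul(-5, Rational(-408, 5))), 4) = Mul(Add(2, 408), 4) = Mul(410, 4) = 1640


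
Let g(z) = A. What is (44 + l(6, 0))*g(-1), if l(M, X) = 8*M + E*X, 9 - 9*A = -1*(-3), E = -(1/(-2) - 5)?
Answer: 184/3 ≈ 61.333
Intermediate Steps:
E = 11/2 (E = -(-½ - 5) = -1*(-11/2) = 11/2 ≈ 5.5000)
A = ⅔ (A = 1 - (-1)*(-3)/9 = 1 - ⅑*3 = 1 - ⅓ = ⅔ ≈ 0.66667)
l(M, X) = 8*M + 11*X/2
g(z) = ⅔
(44 + l(6, 0))*g(-1) = (44 + (8*6 + (11/2)*0))*(⅔) = (44 + (48 + 0))*(⅔) = (44 + 48)*(⅔) = 92*(⅔) = 184/3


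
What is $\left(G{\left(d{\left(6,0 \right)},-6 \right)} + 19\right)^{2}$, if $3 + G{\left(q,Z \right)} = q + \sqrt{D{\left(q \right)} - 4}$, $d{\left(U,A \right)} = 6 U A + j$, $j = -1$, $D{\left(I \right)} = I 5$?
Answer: $216 + 90 i \approx 216.0 + 90.0 i$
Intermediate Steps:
$D{\left(I \right)} = 5 I$
$d{\left(U,A \right)} = -1 + 6 A U$ ($d{\left(U,A \right)} = 6 U A - 1 = 6 A U - 1 = -1 + 6 A U$)
$G{\left(q,Z \right)} = -3 + q + \sqrt{-4 + 5 q}$ ($G{\left(q,Z \right)} = -3 + \left(q + \sqrt{5 q - 4}\right) = -3 + \left(q + \sqrt{-4 + 5 q}\right) = -3 + q + \sqrt{-4 + 5 q}$)
$\left(G{\left(d{\left(6,0 \right)},-6 \right)} + 19\right)^{2} = \left(\left(-3 - \left(1 + 0 \cdot 6\right) + \sqrt{-4 + 5 \left(-1 + 6 \cdot 0 \cdot 6\right)}\right) + 19\right)^{2} = \left(\left(-3 + \left(-1 + 0\right) + \sqrt{-4 + 5 \left(-1 + 0\right)}\right) + 19\right)^{2} = \left(\left(-3 - 1 + \sqrt{-4 + 5 \left(-1\right)}\right) + 19\right)^{2} = \left(\left(-3 - 1 + \sqrt{-4 - 5}\right) + 19\right)^{2} = \left(\left(-3 - 1 + \sqrt{-9}\right) + 19\right)^{2} = \left(\left(-3 - 1 + 3 i\right) + 19\right)^{2} = \left(\left(-4 + 3 i\right) + 19\right)^{2} = \left(15 + 3 i\right)^{2}$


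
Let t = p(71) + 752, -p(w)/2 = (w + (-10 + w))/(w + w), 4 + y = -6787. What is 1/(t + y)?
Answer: -71/428901 ≈ -0.00016554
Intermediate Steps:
y = -6791 (y = -4 - 6787 = -6791)
p(w) = -(-10 + 2*w)/w (p(w) = -2*(w + (-10 + w))/(w + w) = -2*(-10 + 2*w)/(2*w) = -2*(-10 + 2*w)*1/(2*w) = -(-10 + 2*w)/w)
t = 53260/71 (t = (-2 + 10/71) + 752 = -132/71 + 752 = 53260/71 ≈ 750.14)
1/(t + y) = 1/(53260/71 - 6791) = 1/(-428901/71) = -71/428901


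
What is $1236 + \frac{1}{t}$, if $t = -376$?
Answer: $\frac{464735}{376} \approx 1236.0$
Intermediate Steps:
$1236 + \frac{1}{t} = 1236 + \frac{1}{-376} = 1236 - \frac{1}{376} = \frac{464735}{376}$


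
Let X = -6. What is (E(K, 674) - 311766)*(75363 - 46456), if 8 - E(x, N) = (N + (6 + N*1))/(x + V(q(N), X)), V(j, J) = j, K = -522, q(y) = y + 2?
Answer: -693942685001/77 ≈ -9.0122e+9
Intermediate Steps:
q(y) = 2 + y
E(x, N) = 8 - (6 + 2*N)/(2 + N + x) (E(x, N) = 8 - (N + (6 + N*1))/(x + (2 + N)) = 8 - (N + (6 + N))/(2 + N + x) = 8 - (6 + 2*N)/(2 + N + x))
(E(K, 674) - 311766)*(75363 - 46456) = (2*(5 + 3*674 + 4*(-522))/(2 + 674 - 522) - 311766)*(75363 - 46456) = (2*(5 + 2022 - 2088)/154 - 311766)*28907 = (2*(1/154)*(-61) - 311766)*28907 = (-61/77 - 311766)*28907 = -24006043/77*28907 = -693942685001/77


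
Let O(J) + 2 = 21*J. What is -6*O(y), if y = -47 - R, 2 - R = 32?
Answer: 2154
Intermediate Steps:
R = -30 (R = 2 - 1*32 = 2 - 32 = -30)
y = -17 (y = -47 - 1*(-30) = -47 + 30 = -17)
O(J) = -2 + 21*J
-6*O(y) = -6*(-2 + 21*(-17)) = -6*(-2 - 357) = -6*(-359) = 2154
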